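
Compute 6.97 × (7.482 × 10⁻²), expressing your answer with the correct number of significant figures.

6.97 × (7.482 × 10⁻²) = 0.5214954
Multiplication/division keeps the fewest significant figures: 6.97 → 3 s.f., 7.482 × 10⁻² → 4 s.f.; limit is 3.
Rounded to 3 significant figures: 5.21 × 10⁻¹.

5.21 × 10⁻¹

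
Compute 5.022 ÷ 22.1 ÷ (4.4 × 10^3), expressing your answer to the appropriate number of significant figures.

5.022 ÷ 22.1 ÷ (4.4 × 10^3) = 0.0000516454134101…
Multiplication/division keeps the fewest significant figures: 5.022 → 4 s.f., 22.1 → 3 s.f., 4.4 × 10^3 → 2 s.f.; limit is 2.
Rounded to 2 significant figures: 5.2 × 10^-5.

5.2 × 10^-5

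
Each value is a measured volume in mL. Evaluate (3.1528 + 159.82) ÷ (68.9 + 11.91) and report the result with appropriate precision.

2.02

3.1528 + 159.82 = 162.9728, limited to 2 d.p. → 5 s.f.; 68.9 + 11.91 = 80.81, limited to 1 d.p. → 3 s.f.
Carrying full precision, 162.9728 ÷ 80.81 = 2.01674050241…; keep min(5, 3) = 3 s.f.
Rounded to 3 significant figures: 2.02.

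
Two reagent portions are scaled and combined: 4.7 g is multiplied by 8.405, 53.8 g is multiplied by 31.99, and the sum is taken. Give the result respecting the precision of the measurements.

4.7 × 8.405 = 39.5035 → 4.0 × 10¹ g (2 s.f., last digit at the 10^0 place).
53.8 × 31.99 = 1721.062 → 1.72 × 10³ g (3 s.f., last digit at the 10^1 place).
Sum: 1760.5655 g; keep the coarser place, 10^1.
Result: 1.76 × 10³ g.

1.76 × 10³ g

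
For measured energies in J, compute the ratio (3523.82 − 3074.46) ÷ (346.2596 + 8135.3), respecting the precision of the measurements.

0.052981

3523.82 − 3074.46 = 449.36, limited to 2 d.p. → 5 s.f.; 346.2596 + 8135.3 = 8481.5596, limited to 1 d.p. → 5 s.f.
Carrying full precision, 449.36 ÷ 8481.5596 = 0.0529808220648…; keep min(5, 5) = 5 s.f.
Rounded to 5 significant figures: 0.052981.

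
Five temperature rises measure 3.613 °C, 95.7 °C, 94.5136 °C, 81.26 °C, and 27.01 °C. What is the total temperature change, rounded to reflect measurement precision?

302.1 °C

3.613 °C + 95.7 °C + 94.5136 °C + 81.26 °C + 27.01 °C = 302.0966 °C.
Addition/subtraction keeps the fewest decimal places: 3.613 → 3 decimal places, 95.7 → 1 decimal place, 94.5136 → 4 decimal places, 81.26 → 2 decimal places, 27.01 → 2 decimal places; limit is 1.
Rounded to 1 decimal place: 302.1 °C.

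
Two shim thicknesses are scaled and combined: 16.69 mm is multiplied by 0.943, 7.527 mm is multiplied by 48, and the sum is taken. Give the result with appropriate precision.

16.69 × 0.943 = 15.73867 → 15.7 mm (3 s.f., last digit at the 10^-1 place).
7.527 × 48 = 361.296 → 3.6 × 10² mm (2 s.f., last digit at the 10^1 place).
Sum: 377.03467 mm; keep the coarser place, 10^1.
Result: 3.8 × 10² mm.

3.8 × 10² mm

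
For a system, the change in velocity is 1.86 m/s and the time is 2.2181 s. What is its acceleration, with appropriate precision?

acceleration = 1.86 m/s ÷ 2.2181 s = 0.838555520491… m/s².
1.86 has 3 significant figures; 2.2181 has 5.
Division/multiplication keeps the fewest: 3 significant figures.
Rounded: 0.839 m/s².

0.839 m/s²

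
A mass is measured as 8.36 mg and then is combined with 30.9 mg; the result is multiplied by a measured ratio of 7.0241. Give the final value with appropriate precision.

276 mg

8.36 mg + 30.9 mg = 39.26 mg; the sum is limited to 1 decimal place (3 s.f.).
Carrying full precision, 39.26 × 7.0241 = 275.766166 mg; 7.0241 has 5 s.f., so the result keeps min(3, 5) = 3 s.f.
Rounded to 3 significant figures: 276 mg.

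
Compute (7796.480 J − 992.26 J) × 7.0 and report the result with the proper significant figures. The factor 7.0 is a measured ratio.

7796.480 J − 992.26 J = 6804.220 J; the difference is limited to 2 decimal places (6 s.f.).
Carrying full precision, 6804.220 × 7.0 = 47629.54 J; 7.0 has 2 s.f., so the result keeps min(6, 2) = 2 s.f.
Rounded to 2 significant figures: 4.8 × 10⁴ J.

4.8 × 10⁴ J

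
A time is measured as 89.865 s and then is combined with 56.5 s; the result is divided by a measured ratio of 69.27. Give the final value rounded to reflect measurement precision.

2.113 s

89.865 s + 56.5 s = 146.365 s; the sum is limited to 1 decimal place (4 s.f.).
Carrying full precision, 146.365 ÷ 69.27 = 2.11296376498… s; 69.27 has 4 s.f., so the result keeps min(4, 4) = 4 s.f.
Rounded to 4 significant figures: 2.113 s.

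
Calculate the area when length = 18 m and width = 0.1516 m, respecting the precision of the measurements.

area = 18 m × 0.1516 m = 2.7288 m².
18 has 2 significant figures; 0.1516 has 4.
Division/multiplication keeps the fewest: 2 significant figures.
Rounded: 2.7 m².

2.7 m²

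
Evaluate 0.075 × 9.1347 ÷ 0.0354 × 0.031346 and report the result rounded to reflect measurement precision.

0.075 × 9.1347 ÷ 0.0354 × 0.031346 = 0.606644716525…
Multiplication/division keeps the fewest significant figures: 0.075 → 2 s.f., 9.1347 → 5 s.f., 0.0354 → 3 s.f., 0.031346 → 5 s.f.; limit is 2.
Rounded to 2 significant figures: 0.61.

0.61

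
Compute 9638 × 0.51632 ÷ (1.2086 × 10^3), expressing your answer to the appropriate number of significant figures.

9638 × 0.51632 ÷ (1.2086 × 10^3) = 4.11740208506…
Multiplication/division keeps the fewest significant figures: 9638 → 4 s.f., 0.51632 → 5 s.f., 1.2086 × 10^3 → 5 s.f.; limit is 4.
Rounded to 4 significant figures: 4.117.

4.117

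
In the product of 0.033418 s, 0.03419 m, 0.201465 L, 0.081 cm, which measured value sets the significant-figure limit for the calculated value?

0.033418 s → 5 s.f.; 0.03419 m → 4 s.f.; 0.201465 L → 6 s.f.; 0.081 cm → 2 s.f.
The fewest is 2 significant figures, from 0.081 cm.

0.081 cm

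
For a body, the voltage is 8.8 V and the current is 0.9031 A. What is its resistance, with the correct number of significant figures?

resistance = 8.8 V ÷ 0.9031 A = 9.74421437272… Ω.
8.8 has 2 significant figures; 0.9031 has 4.
Division/multiplication keeps the fewest: 2 significant figures.
Rounded: 9.7 Ω.

9.7 Ω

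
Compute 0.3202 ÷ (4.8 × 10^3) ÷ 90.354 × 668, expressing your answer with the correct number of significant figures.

4.9 × 10^-4

0.3202 ÷ (4.8 × 10^3) ÷ 90.354 × 668 = 0.000493184216157…
Multiplication/division keeps the fewest significant figures: 0.3202 → 4 s.f., 4.8 × 10^3 → 2 s.f., 90.354 → 5 s.f., 668 → 3 s.f.; limit is 2.
Rounded to 2 significant figures: 4.9 × 10^-4.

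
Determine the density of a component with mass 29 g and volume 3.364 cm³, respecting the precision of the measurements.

density = 29 g ÷ 3.364 cm³ = 8.62068965517… g/cm³.
29 has 2 significant figures; 3.364 has 4.
Division/multiplication keeps the fewest: 2 significant figures.
Rounded: 8.6 g/cm³.

8.6 g/cm³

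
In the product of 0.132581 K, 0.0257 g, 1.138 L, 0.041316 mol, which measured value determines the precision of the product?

0.132581 K → 6 s.f.; 0.0257 g → 3 s.f.; 1.138 L → 4 s.f.; 0.041316 mol → 5 s.f.
The fewest is 3 significant figures, from 0.0257 g.

0.0257 g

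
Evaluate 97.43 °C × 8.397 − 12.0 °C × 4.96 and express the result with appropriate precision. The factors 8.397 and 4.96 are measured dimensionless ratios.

758.6 °C

97.43 × 8.397 = 818.11971 → 818.1 °C (4 s.f., last digit at the 10^-1 place).
12.0 × 4.96 = 59.52 → 59.5 °C (3 s.f., last digit at the 10^-1 place).
Difference: 758.59971 °C; keep the coarser place, 10^-1.
Result: 758.6 °C.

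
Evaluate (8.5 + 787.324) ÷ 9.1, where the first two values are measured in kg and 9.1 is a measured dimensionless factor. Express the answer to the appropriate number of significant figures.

8.5 kg + 787.324 kg = 795.824 kg; the sum is limited to 1 decimal place (4 s.f.).
Carrying full precision, 795.824 ÷ 9.1 = 87.4531868132… kg; 9.1 has 2 s.f., so the result keeps min(4, 2) = 2 s.f.
Rounded to 2 significant figures: 87 kg.

87 kg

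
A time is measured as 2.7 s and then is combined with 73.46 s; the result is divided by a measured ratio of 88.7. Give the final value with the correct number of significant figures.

0.859 s

2.7 s + 73.46 s = 76.16 s; the sum is limited to 1 decimal place (3 s.f.).
Carrying full precision, 76.16 ÷ 88.7 = 0.858624577227… s; 88.7 has 3 s.f., so the result keeps min(3, 3) = 3 s.f.
Rounded to 3 significant figures: 0.859 s.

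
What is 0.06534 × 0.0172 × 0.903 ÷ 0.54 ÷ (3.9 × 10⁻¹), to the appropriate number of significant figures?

0.0048

0.06534 × 0.0172 × 0.903 ÷ 0.54 ÷ (3.9 × 10⁻¹) = 0.00481877846154…
Multiplication/division keeps the fewest significant figures: 0.06534 → 4 s.f., 0.0172 → 3 s.f., 0.903 → 3 s.f., 0.54 → 2 s.f., 3.9 × 10⁻¹ → 2 s.f.; limit is 2.
Rounded to 2 significant figures: 0.0048.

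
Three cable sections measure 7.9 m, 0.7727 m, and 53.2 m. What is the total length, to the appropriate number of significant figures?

61.9 m

7.9 m + 0.7727 m + 53.2 m = 61.8727 m.
Addition/subtraction keeps the fewest decimal places: 7.9 → 1 decimal place, 0.7727 → 4 decimal places, 53.2 → 1 decimal place; limit is 1.
Rounded to 1 decimal place: 61.9 m.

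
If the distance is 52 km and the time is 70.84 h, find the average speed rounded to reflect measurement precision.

0.73 km/h

average speed = 52 km ÷ 70.84 h = 0.734048560136… km/h.
52 has 2 significant figures; 70.84 has 4.
Division/multiplication keeps the fewest: 2 significant figures.
Rounded: 0.73 km/h.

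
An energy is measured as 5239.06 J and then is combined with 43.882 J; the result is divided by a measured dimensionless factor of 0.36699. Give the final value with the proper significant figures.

5239.06 J + 43.882 J = 5282.942 J; the sum is limited to 2 decimal places (6 s.f.).
Carrying full precision, 5282.942 ÷ 0.36699 = 14395.329573… J; 0.36699 has 5 s.f., so the result keeps min(6, 5) = 5 s.f.
Rounded to 5 significant figures: 14395 J.

14395 J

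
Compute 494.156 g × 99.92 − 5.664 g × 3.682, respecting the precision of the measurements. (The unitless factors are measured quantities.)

494.156 × 99.92 = 49376.06752 → 4.938 × 10^4 g (4 s.f., last digit at the 10^1 place).
5.664 × 3.682 = 20.854848 → 20.85 g (4 s.f., last digit at the 10^-2 place).
Difference: 49355.212672 g; keep the coarser place, 10^1.
Result: 4.936 × 10^4 g.

4.936 × 10^4 g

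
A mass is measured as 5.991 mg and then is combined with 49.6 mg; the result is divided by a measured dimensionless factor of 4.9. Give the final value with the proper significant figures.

11 mg

5.991 mg + 49.6 mg = 55.591 mg; the sum is limited to 1 decimal place (3 s.f.).
Carrying full precision, 55.591 ÷ 4.9 = 11.3451020408… mg; 4.9 has 2 s.f., so the result keeps min(3, 2) = 2 s.f.
Rounded to 2 significant figures: 11 mg.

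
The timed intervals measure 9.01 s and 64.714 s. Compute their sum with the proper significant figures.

9.01 s + 64.714 s = 73.724 s.
Addition/subtraction keeps the fewest decimal places: 9.01 → 2 decimal places, 64.714 → 3 decimal places; limit is 2.
Rounded to 2 decimal places: 73.72 s.

73.72 s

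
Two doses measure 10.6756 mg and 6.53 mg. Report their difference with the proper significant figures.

10.6756 mg − 6.53 mg = 4.1456 mg.
Addition/subtraction keeps the fewest decimal places: 10.6756 → 4 decimal places, 6.53 → 2 decimal places; limit is 2.
Rounded to 2 decimal places: 4.15 mg.

4.15 mg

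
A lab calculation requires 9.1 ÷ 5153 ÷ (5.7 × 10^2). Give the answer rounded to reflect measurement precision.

9.1 ÷ 5153 ÷ (5.7 × 10^2) = 0.00000309817820312…
Multiplication/division keeps the fewest significant figures: 9.1 → 2 s.f., 5153 → 4 s.f., 5.7 × 10^2 → 2 s.f.; limit is 2.
Rounded to 2 significant figures: 3.1 × 10^-6.

3.1 × 10^-6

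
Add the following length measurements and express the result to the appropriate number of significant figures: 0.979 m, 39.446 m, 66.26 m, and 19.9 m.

126.6 m

0.979 m + 39.446 m + 66.26 m + 19.9 m = 126.585 m.
Addition/subtraction keeps the fewest decimal places: 0.979 → 3 decimal places, 39.446 → 3 decimal places, 66.26 → 2 decimal places, 19.9 → 1 decimal place; limit is 1.
Rounded to 1 decimal place: 126.6 m.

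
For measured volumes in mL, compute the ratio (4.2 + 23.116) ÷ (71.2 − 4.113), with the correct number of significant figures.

0.407

4.2 + 23.116 = 27.316, limited to 1 d.p. → 3 s.f.; 71.2 − 4.113 = 67.087, limited to 1 d.p. → 3 s.f.
Carrying full precision, 27.316 ÷ 67.087 = 0.40717277565…; keep min(3, 3) = 3 s.f.
Rounded to 3 significant figures: 0.407.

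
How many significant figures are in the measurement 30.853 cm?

5

30.853: zeros between nonzero digits are significant.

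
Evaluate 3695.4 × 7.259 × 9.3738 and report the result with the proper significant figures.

2.515 × 10⁵

3695.4 × 7.259 × 9.3738 = 251451.328235…
Multiplication/division keeps the fewest significant figures: 3695.4 → 5 s.f., 7.259 → 4 s.f., 9.3738 → 5 s.f.; limit is 4.
Rounded to 4 significant figures: 2.515 × 10⁵.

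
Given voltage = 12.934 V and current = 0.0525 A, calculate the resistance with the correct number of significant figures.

246 Ω

resistance = 12.934 V ÷ 0.0525 A = 246.361904762… Ω.
12.934 has 5 significant figures; 0.0525 has 3.
Division/multiplication keeps the fewest: 3 significant figures.
Rounded: 246 Ω.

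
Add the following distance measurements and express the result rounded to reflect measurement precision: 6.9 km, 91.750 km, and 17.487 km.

116.1 km

6.9 km + 91.750 km + 17.487 km = 116.137 km.
Addition/subtraction keeps the fewest decimal places: 6.9 → 1 decimal place, 91.750 → 3 decimal places, 17.487 → 3 decimal places; limit is 1.
Rounded to 1 decimal place: 116.1 km.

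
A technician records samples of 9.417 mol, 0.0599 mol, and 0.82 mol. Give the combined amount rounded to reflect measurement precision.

10.30 mol

9.417 mol + 0.0599 mol + 0.82 mol = 10.2969 mol.
Addition/subtraction keeps the fewest decimal places: 9.417 → 3 decimal places, 0.0599 → 4 decimal places, 0.82 → 2 decimal places; limit is 2.
Rounded to 2 decimal places: 10.30 mol.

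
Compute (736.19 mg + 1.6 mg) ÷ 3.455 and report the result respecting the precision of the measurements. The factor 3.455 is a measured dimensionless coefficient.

736.19 mg + 1.6 mg = 737.79 mg; the sum is limited to 1 decimal place (4 s.f.).
Carrying full precision, 737.79 ÷ 3.455 = 213.542691751… mg; 3.455 has 4 s.f., so the result keeps min(4, 4) = 4 s.f.
Rounded to 4 significant figures: 213.5 mg.

213.5 mg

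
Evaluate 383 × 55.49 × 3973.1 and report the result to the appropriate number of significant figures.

8.44 × 10⁷

383 × 55.49 × 3973.1 = 84438983.177
Multiplication/division keeps the fewest significant figures: 383 → 3 s.f., 55.49 → 4 s.f., 3973.1 → 5 s.f.; limit is 3.
Rounded to 3 significant figures: 8.44 × 10⁷.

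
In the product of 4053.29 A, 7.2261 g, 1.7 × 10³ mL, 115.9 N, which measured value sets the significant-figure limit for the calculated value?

4053.29 A → 6 s.f.; 7.2261 g → 5 s.f.; 1.7 × 10³ mL → 2 s.f.; 115.9 N → 4 s.f.
The fewest is 2 significant figures, from 1.7 × 10³ mL.

1.7 × 10³ mL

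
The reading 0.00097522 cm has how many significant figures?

0.00097522: leading zeros are not significant.

5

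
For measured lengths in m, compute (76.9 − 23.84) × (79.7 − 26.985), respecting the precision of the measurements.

2.80 × 10^3 m²

76.9 − 23.84 = 53.06, limited to 1 d.p. → 3 s.f.; 79.7 − 26.985 = 52.715, limited to 1 d.p. → 3 s.f.
Carrying full precision, 53.06 × 52.715 = 2797.0579; keep min(3, 3) = 3 s.f.
Rounded to 3 significant figures: 2.80 × 10^3 m².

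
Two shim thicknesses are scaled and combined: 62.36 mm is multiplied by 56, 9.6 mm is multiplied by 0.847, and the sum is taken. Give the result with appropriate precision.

3.5 × 10³ mm

62.36 × 56 = 3492.16 → 3.5 × 10³ mm (2 s.f., last digit at the 10^2 place).
9.6 × 0.847 = 8.1312 → 8.1 mm (2 s.f., last digit at the 10^-1 place).
Sum: 3500.2912 mm; keep the coarser place, 10^2.
Result: 3.5 × 10³ mm.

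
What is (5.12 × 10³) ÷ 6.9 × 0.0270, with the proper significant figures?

2.0 × 10¹

(5.12 × 10³) ÷ 6.9 × 0.0270 = 20.0347826087…
Multiplication/division keeps the fewest significant figures: 5.12 × 10³ → 3 s.f., 6.9 → 2 s.f., 0.0270 → 3 s.f.; limit is 2.
Rounded to 2 significant figures: 2.0 × 10¹.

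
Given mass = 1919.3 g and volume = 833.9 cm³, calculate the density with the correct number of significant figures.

density = 1919.3 g ÷ 833.9 cm³ = 2.30159491546… g/cm³.
1919.3 has 5 significant figures; 833.9 has 4.
Division/multiplication keeps the fewest: 4 significant figures.
Rounded: 2.302 g/cm³.

2.302 g/cm³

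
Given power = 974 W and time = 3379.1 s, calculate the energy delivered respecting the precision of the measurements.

3.29 × 10⁶ J

energy delivered = 974 W × 3379.1 s = 3291243.4 J.
974 has 3 significant figures; 3379.1 has 5.
Division/multiplication keeps the fewest: 3 significant figures.
Rounded: 3.29 × 10⁶ J.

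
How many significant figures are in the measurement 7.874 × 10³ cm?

4

7.874 × 10³: in scientific notation every digit of the coefficient is significant.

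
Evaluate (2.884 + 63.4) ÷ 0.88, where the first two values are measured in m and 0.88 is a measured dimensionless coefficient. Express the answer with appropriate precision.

75 m

2.884 m + 63.4 m = 66.284 m; the sum is limited to 1 decimal place (3 s.f.).
Carrying full precision, 66.284 ÷ 0.88 = 75.3227272727… m; 0.88 has 2 s.f., so the result keeps min(3, 2) = 2 s.f.
Rounded to 2 significant figures: 75 m.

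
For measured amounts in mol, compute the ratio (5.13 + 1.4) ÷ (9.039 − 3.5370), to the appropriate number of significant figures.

1.2

5.13 + 1.4 = 6.53, limited to 1 d.p. → 2 s.f.; 9.039 − 3.5370 = 5.5020, limited to 3 d.p. → 4 s.f.
Carrying full precision, 6.53 ÷ 5.5020 = 1.18684114867…; keep min(2, 4) = 2 s.f.
Rounded to 2 significant figures: 1.2.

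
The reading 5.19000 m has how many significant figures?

6

5.19000: trailing zeros after a decimal point are significant.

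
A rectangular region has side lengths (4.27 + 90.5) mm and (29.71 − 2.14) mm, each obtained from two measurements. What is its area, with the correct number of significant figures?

4.27 + 90.5 = 94.77, limited to 1 d.p. → 3 s.f.; 29.71 − 2.14 = 27.57, limited to 2 d.p. → 4 s.f.
Carrying full precision, 94.77 × 27.57 = 2612.8089; keep min(3, 4) = 3 s.f.
Rounded to 3 significant figures: 2.61 × 10^3 mm².

2.61 × 10^3 mm²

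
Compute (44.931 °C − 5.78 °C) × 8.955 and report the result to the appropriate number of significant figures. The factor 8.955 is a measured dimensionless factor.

350.6 °C

44.931 °C − 5.78 °C = 39.151 °C; the difference is limited to 2 decimal places (4 s.f.).
Carrying full precision, 39.151 × 8.955 = 350.597205 °C; 8.955 has 4 s.f., so the result keeps min(4, 4) = 4 s.f.
Rounded to 4 significant figures: 350.6 °C.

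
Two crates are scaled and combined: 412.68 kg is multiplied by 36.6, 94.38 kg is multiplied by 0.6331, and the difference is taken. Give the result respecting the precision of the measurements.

1.50 × 10⁴ kg

412.68 × 36.6 = 15104.088 → 1.51 × 10⁴ kg (3 s.f., last digit at the 10^2 place).
94.38 × 0.6331 = 59.751978 → 59.75 kg (4 s.f., last digit at the 10^-2 place).
Difference: 15044.336022 kg; keep the coarser place, 10^2.
Result: 1.50 × 10⁴ kg.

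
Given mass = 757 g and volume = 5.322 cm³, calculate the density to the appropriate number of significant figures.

142 g/cm³

density = 757 g ÷ 5.322 cm³ = 142.239759489… g/cm³.
757 has 3 significant figures; 5.322 has 4.
Division/multiplication keeps the fewest: 3 significant figures.
Rounded: 142 g/cm³.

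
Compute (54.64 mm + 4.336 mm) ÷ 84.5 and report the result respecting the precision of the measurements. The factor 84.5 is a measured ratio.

0.698 mm

54.64 mm + 4.336 mm = 58.976 mm; the sum is limited to 2 decimal places (4 s.f.).
Carrying full precision, 58.976 ÷ 84.5 = 0.697940828402… mm; 84.5 has 3 s.f., so the result keeps min(4, 3) = 3 s.f.
Rounded to 3 significant figures: 0.698 mm.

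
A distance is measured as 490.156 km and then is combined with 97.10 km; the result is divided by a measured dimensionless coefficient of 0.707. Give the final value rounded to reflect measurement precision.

490.156 km + 97.10 km = 587.256 km; the sum is limited to 2 decimal places (5 s.f.).
Carrying full precision, 587.256 ÷ 0.707 = 830.630834512… km; 0.707 has 3 s.f., so the result keeps min(5, 3) = 3 s.f.
Rounded to 3 significant figures: 831 km.

831 km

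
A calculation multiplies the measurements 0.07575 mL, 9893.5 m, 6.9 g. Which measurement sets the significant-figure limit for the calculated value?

0.07575 mL → 4 s.f.; 9893.5 m → 5 s.f.; 6.9 g → 2 s.f.
The fewest is 2 significant figures, from 6.9 g.

6.9 g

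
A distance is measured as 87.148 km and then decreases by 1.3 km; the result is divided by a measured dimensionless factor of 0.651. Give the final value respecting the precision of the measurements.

87.148 km − 1.3 km = 85.848 km; the difference is limited to 1 decimal place (3 s.f.).
Carrying full precision, 85.848 ÷ 0.651 = 131.870967742… km; 0.651 has 3 s.f., so the result keeps min(3, 3) = 3 s.f.
Rounded to 3 significant figures: 132 km.

132 km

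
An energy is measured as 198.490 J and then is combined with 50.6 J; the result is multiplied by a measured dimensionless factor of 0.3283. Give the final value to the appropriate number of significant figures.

81.78 J

198.490 J + 50.6 J = 249.090 J; the sum is limited to 1 decimal place (4 s.f.).
Carrying full precision, 249.090 × 0.3283 = 81.776247 J; 0.3283 has 4 s.f., so the result keeps min(4, 4) = 4 s.f.
Rounded to 4 significant figures: 81.78 J.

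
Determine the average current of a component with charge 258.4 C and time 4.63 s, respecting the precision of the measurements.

55.8 A

average current = 258.4 C ÷ 4.63 s = 55.8099352052… A.
258.4 has 4 significant figures; 4.63 has 3.
Division/multiplication keeps the fewest: 3 significant figures.
Rounded: 55.8 A.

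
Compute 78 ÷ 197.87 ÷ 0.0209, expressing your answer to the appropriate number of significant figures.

19

78 ÷ 197.87 ÷ 0.0209 = 18.8611584185…
Multiplication/division keeps the fewest significant figures: 78 → 2 s.f., 197.87 → 5 s.f., 0.0209 → 3 s.f.; limit is 2.
Rounded to 2 significant figures: 19.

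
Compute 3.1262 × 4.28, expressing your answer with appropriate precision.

13.4

3.1262 × 4.28 = 13.380136
Multiplication/division keeps the fewest significant figures: 3.1262 → 5 s.f., 4.28 → 3 s.f.; limit is 3.
Rounded to 3 significant figures: 13.4.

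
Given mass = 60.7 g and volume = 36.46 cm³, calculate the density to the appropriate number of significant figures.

density = 60.7 g ÷ 36.46 cm³ = 1.66483817883… g/cm³.
60.7 has 3 significant figures; 36.46 has 4.
Division/multiplication keeps the fewest: 3 significant figures.
Rounded: 1.66 g/cm³.

1.66 g/cm³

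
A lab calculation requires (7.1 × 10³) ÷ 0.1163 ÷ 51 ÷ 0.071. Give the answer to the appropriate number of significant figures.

1.7 × 10⁴

(7.1 × 10³) ÷ 0.1163 ÷ 51 ÷ 0.071 = 16859.7103502…
Multiplication/division keeps the fewest significant figures: 7.1 × 10³ → 2 s.f., 0.1163 → 4 s.f., 51 → 2 s.f., 0.071 → 2 s.f.; limit is 2.
Rounded to 2 significant figures: 1.7 × 10⁴.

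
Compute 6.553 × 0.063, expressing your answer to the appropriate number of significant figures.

0.41

6.553 × 0.063 = 0.412839
Multiplication/division keeps the fewest significant figures: 6.553 → 4 s.f., 0.063 → 2 s.f.; limit is 2.
Rounded to 2 significant figures: 0.41.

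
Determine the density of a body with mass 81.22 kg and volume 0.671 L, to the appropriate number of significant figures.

121 kg/L

density = 81.22 kg ÷ 0.671 L = 121.043219076… kg/L.
81.22 has 4 significant figures; 0.671 has 3.
Division/multiplication keeps the fewest: 3 significant figures.
Rounded: 121 kg/L.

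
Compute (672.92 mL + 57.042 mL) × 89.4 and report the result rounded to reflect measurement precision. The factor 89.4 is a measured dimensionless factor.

672.92 mL + 57.042 mL = 729.962 mL; the sum is limited to 2 decimal places (5 s.f.).
Carrying full precision, 729.962 × 89.4 = 65258.6028 mL; 89.4 has 3 s.f., so the result keeps min(5, 3) = 3 s.f.
Rounded to 3 significant figures: 6.53 × 10^4 mL.

6.53 × 10^4 mL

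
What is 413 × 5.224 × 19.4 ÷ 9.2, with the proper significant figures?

4.5 × 10³

413 × 5.224 × 19.4 ÷ 9.2 = 4549.53617391…
Multiplication/division keeps the fewest significant figures: 413 → 3 s.f., 5.224 → 4 s.f., 19.4 → 3 s.f., 9.2 → 2 s.f.; limit is 2.
Rounded to 2 significant figures: 4.5 × 10³.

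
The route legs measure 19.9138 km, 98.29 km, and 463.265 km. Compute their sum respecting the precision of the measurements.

19.9138 km + 98.29 km + 463.265 km = 581.4688 km.
Addition/subtraction keeps the fewest decimal places: 19.9138 → 4 decimal places, 98.29 → 2 decimal places, 463.265 → 3 decimal places; limit is 2.
Rounded to 2 decimal places: 581.47 km.

581.47 km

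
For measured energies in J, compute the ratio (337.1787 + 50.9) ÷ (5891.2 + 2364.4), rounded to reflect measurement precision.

0.04701

337.1787 + 50.9 = 388.0787, limited to 1 d.p. → 4 s.f.; 5891.2 + 2364.4 = 8255.6, limited to 1 d.p. → 5 s.f.
Carrying full precision, 388.0787 ÷ 8255.6 = 0.0470079340084…; keep min(4, 5) = 4 s.f.
Rounded to 4 significant figures: 0.04701.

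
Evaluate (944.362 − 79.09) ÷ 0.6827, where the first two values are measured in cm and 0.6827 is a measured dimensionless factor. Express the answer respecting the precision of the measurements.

944.362 cm − 79.09 cm = 865.272 cm; the difference is limited to 2 decimal places (5 s.f.).
Carrying full precision, 865.272 ÷ 0.6827 = 1267.4263952… cm; 0.6827 has 4 s.f., so the result keeps min(5, 4) = 4 s.f.
Rounded to 4 significant figures: 1267 cm.

1267 cm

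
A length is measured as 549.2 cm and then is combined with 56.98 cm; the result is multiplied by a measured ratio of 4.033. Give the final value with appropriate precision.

549.2 cm + 56.98 cm = 606.18 cm; the sum is limited to 1 decimal place (4 s.f.).
Carrying full precision, 606.18 × 4.033 = 2444.72394 cm; 4.033 has 4 s.f., so the result keeps min(4, 4) = 4 s.f.
Rounded to 4 significant figures: 2445 cm.

2445 cm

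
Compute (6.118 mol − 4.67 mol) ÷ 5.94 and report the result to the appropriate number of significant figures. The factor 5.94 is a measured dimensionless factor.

6.118 mol − 4.67 mol = 1.448 mol; the difference is limited to 2 decimal places (3 s.f.).
Carrying full precision, 1.448 ÷ 5.94 = 0.243771043771… mol; 5.94 has 3 s.f., so the result keeps min(3, 3) = 3 s.f.
Rounded to 3 significant figures: 0.244 mol.

0.244 mol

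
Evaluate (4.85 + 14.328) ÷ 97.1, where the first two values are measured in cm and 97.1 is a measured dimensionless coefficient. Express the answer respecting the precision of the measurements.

0.198 cm

4.85 cm + 14.328 cm = 19.178 cm; the sum is limited to 2 decimal places (4 s.f.).
Carrying full precision, 19.178 ÷ 97.1 = 0.197507723996… cm; 97.1 has 3 s.f., so the result keeps min(4, 3) = 3 s.f.
Rounded to 3 significant figures: 0.198 cm.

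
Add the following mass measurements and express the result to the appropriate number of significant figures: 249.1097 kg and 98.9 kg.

348.0 kg

249.1097 kg + 98.9 kg = 348.0097 kg.
Addition/subtraction keeps the fewest decimal places: 249.1097 → 4 decimal places, 98.9 → 1 decimal place; limit is 1.
Rounded to 1 decimal place: 348.0 kg.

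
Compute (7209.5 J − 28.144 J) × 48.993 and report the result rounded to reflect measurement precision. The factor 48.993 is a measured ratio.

7209.5 J − 28.144 J = 7181.356 J; the difference is limited to 1 decimal place (5 s.f.).
Carrying full precision, 7181.356 × 48.993 = 351836.174508 J; 48.993 has 5 s.f., so the result keeps min(5, 5) = 5 s.f.
Rounded to 5 significant figures: 3.5184 × 10^5 J.

3.5184 × 10^5 J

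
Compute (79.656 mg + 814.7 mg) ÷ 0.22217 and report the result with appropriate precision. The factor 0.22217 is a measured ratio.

79.656 mg + 814.7 mg = 894.356 mg; the sum is limited to 1 decimal place (4 s.f.).
Carrying full precision, 894.356 ÷ 0.22217 = 4025.54800378… mg; 0.22217 has 5 s.f., so the result keeps min(4, 5) = 4 s.f.
Rounded to 4 significant figures: 4026 mg.

4026 mg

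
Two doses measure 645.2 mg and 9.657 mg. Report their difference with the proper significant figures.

635.5 mg

645.2 mg − 9.657 mg = 635.543 mg.
Addition/subtraction keeps the fewest decimal places: 645.2 → 1 decimal place, 9.657 → 3 decimal places; limit is 1.
Rounded to 1 decimal place: 635.5 mg.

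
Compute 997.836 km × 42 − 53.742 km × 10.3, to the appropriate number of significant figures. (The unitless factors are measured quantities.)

997.836 × 42 = 41909.112 → 4.2 × 10^4 km (2 s.f., last digit at the 10^3 place).
53.742 × 10.3 = 553.5426 → 554 km (3 s.f., last digit at the 10^0 place).
Difference: 41355.5694 km; keep the coarser place, 10^3.
Result: 4.1 × 10^4 km.

4.1 × 10^4 km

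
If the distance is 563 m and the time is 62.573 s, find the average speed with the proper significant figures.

9.00 m/s

average speed = 563 m ÷ 62.573 s = 8.99749093059… m/s.
563 has 3 significant figures; 62.573 has 5.
Division/multiplication keeps the fewest: 3 significant figures.
Rounded: 9.00 m/s.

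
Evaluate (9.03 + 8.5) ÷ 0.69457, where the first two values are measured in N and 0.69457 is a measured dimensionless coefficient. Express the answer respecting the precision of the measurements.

9.03 N + 8.5 N = 17.53 N; the sum is limited to 1 decimal place (3 s.f.).
Carrying full precision, 17.53 ÷ 0.69457 = 25.2386368545… N; 0.69457 has 5 s.f., so the result keeps min(3, 5) = 3 s.f.
Rounded to 3 significant figures: 25.2 N.

25.2 N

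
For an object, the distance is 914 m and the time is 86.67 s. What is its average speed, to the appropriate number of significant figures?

average speed = 914 m ÷ 86.67 s = 10.5457482405… m/s.
914 has 3 significant figures; 86.67 has 4.
Division/multiplication keeps the fewest: 3 significant figures.
Rounded: 10.5 m/s.

10.5 m/s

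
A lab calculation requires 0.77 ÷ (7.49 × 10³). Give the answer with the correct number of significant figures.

0.77 ÷ (7.49 × 10³) = 0.000102803738318…
Multiplication/division keeps the fewest significant figures: 0.77 → 2 s.f., 7.49 × 10³ → 3 s.f.; limit is 2.
Rounded to 2 significant figures: 1.0 × 10⁻⁴.

1.0 × 10⁻⁴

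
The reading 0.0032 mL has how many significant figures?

2

0.0032: leading zeros are not significant.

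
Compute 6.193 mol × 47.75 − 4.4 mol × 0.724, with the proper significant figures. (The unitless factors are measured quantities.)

292.5 mol

6.193 × 47.75 = 295.71575 → 295.7 mol (4 s.f., last digit at the 10^-1 place).
4.4 × 0.724 = 3.1856 → 3.2 mol (2 s.f., last digit at the 10^-1 place).
Difference: 292.53015 mol; keep the coarser place, 10^-1.
Result: 292.5 mol.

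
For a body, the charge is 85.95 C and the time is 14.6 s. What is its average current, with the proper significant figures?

average current = 85.95 C ÷ 14.6 s = 5.88698630137… A.
85.95 has 4 significant figures; 14.6 has 3.
Division/multiplication keeps the fewest: 3 significant figures.
Rounded: 5.89 A.

5.89 A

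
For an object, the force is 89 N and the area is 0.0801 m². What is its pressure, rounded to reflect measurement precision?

pressure = 89 N ÷ 0.0801 m² = 1111.11111111… Pa.
89 has 2 significant figures; 0.0801 has 3.
Division/multiplication keeps the fewest: 2 significant figures.
Rounded: 1.1 × 10^3 Pa.

1.1 × 10^3 Pa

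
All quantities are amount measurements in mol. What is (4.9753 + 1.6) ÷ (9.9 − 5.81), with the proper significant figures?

1.6

4.9753 + 1.6 = 6.5753, limited to 1 d.p. → 2 s.f.; 9.9 − 5.81 = 4.09, limited to 1 d.p. → 2 s.f.
Carrying full precision, 6.5753 ÷ 4.09 = 1.60765281174…; keep min(2, 2) = 2 s.f.
Rounded to 2 significant figures: 1.6.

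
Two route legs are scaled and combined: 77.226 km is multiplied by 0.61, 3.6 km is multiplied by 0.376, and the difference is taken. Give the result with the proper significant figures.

46 km

77.226 × 0.61 = 47.10786 → 47 km (2 s.f., last digit at the 10^0 place).
3.6 × 0.376 = 1.3536 → 1.4 km (2 s.f., last digit at the 10^-1 place).
Difference: 45.75426 km; keep the coarser place, 10^0.
Result: 46 km.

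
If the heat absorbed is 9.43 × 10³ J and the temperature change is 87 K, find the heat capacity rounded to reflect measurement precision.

1.1 × 10² J/K

heat capacity = 9.43 × 10³ J ÷ 87 K = 108.390804598… J/K.
9.43 × 10³ has 3 significant figures; 87 has 2.
Division/multiplication keeps the fewest: 2 significant figures.
Rounded: 1.1 × 10² J/K.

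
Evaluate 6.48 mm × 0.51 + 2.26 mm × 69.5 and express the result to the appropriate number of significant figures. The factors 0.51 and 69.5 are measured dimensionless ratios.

6.48 × 0.51 = 3.3048 → 3.3 mm (2 s.f., last digit at the 10^-1 place).
2.26 × 69.5 = 157.07 → 1.57 × 10² mm (3 s.f., last digit at the 10^0 place).
Sum: 160.3748 mm; keep the coarser place, 10^0.
Result: 1.60 × 10² mm.

1.60 × 10² mm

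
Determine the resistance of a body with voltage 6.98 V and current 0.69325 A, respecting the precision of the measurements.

10.1 Ω

resistance = 6.98 V ÷ 0.69325 A = 10.0685178507… Ω.
6.98 has 3 significant figures; 0.69325 has 5.
Division/multiplication keeps the fewest: 3 significant figures.
Rounded: 10.1 Ω.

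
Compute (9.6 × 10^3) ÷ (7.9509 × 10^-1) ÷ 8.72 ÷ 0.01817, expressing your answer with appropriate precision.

7.6 × 10^4

(9.6 × 10^3) ÷ (7.9509 × 10^-1) ÷ 8.72 ÷ 0.01817 = 76205.0108956…
Multiplication/division keeps the fewest significant figures: 9.6 × 10^3 → 2 s.f., 7.9509 × 10^-1 → 5 s.f., 8.72 → 3 s.f., 0.01817 → 4 s.f.; limit is 2.
Rounded to 2 significant figures: 7.6 × 10^4.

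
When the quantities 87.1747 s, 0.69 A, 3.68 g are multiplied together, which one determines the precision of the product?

0.69 A

87.1747 s → 6 s.f.; 0.69 A → 2 s.f.; 3.68 g → 3 s.f.
The fewest is 2 significant figures, from 0.69 A.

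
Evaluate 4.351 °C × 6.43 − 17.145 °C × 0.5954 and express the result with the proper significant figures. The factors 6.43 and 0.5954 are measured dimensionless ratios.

4.351 × 6.43 = 27.97693 → 28.0 °C (3 s.f., last digit at the 10^-1 place).
17.145 × 0.5954 = 10.208133 → 10.21 °C (4 s.f., last digit at the 10^-2 place).
Difference: 17.768797 °C; keep the coarser place, 10^-1.
Result: 17.8 °C.

17.8 °C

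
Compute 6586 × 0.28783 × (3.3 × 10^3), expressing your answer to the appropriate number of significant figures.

6586 × 0.28783 × (3.3 × 10^3) = 6255639.654
Multiplication/division keeps the fewest significant figures: 6586 → 4 s.f., 0.28783 → 5 s.f., 3.3 × 10^3 → 2 s.f.; limit is 2.
Rounded to 2 significant figures: 6.3 × 10^6.

6.3 × 10^6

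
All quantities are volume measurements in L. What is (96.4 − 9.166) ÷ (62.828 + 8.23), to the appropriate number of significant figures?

1.23

96.4 − 9.166 = 87.234, limited to 1 d.p. → 3 s.f.; 62.828 + 8.23 = 71.058, limited to 2 d.p. → 4 s.f.
Carrying full precision, 87.234 ÷ 71.058 = 1.22764502238…; keep min(3, 4) = 3 s.f.
Rounded to 3 significant figures: 1.23.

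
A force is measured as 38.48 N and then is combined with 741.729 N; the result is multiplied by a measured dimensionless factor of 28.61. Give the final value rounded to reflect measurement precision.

38.48 N + 741.729 N = 780.209 N; the sum is limited to 2 decimal places (5 s.f.).
Carrying full precision, 780.209 × 28.61 = 22321.77949 N; 28.61 has 4 s.f., so the result keeps min(5, 4) = 4 s.f.
Rounded to 4 significant figures: 2.232 × 10⁴ N.

2.232 × 10⁴ N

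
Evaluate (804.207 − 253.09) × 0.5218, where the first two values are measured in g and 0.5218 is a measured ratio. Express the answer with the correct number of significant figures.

804.207 g − 253.09 g = 551.117 g; the difference is limited to 2 decimal places (5 s.f.).
Carrying full precision, 551.117 × 0.5218 = 287.5728506 g; 0.5218 has 4 s.f., so the result keeps min(5, 4) = 4 s.f.
Rounded to 4 significant figures: 2.876 × 10² g.

2.876 × 10² g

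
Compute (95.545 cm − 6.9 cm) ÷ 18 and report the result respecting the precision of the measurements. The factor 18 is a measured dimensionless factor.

95.545 cm − 6.9 cm = 88.645 cm; the difference is limited to 1 decimal place (3 s.f.).
Carrying full precision, 88.645 ÷ 18 = 4.92472222222… cm; 18 has 2 s.f., so the result keeps min(3, 2) = 2 s.f.
Rounded to 2 significant figures: 4.9 cm.

4.9 cm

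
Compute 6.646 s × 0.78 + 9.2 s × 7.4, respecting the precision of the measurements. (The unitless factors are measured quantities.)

73 s

6.646 × 0.78 = 5.18388 → 5.2 s (2 s.f., last digit at the 10^-1 place).
9.2 × 7.4 = 68.08 → 68 s (2 s.f., last digit at the 10^0 place).
Sum: 73.26388 s; keep the coarser place, 10^0.
Result: 73 s.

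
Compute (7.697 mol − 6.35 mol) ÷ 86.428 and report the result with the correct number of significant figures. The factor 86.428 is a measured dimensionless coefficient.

1.56 × 10^-2 mol

7.697 mol − 6.35 mol = 1.347 mol; the difference is limited to 2 decimal places (3 s.f.).
Carrying full precision, 1.347 ÷ 86.428 = 0.0155852270098… mol; 86.428 has 5 s.f., so the result keeps min(3, 5) = 3 s.f.
Rounded to 3 significant figures: 1.56 × 10^-2 mol.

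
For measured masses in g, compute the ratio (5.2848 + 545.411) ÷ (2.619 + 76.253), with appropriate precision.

6.9821

5.2848 + 545.411 = 550.6958, limited to 3 d.p. → 6 s.f.; 2.619 + 76.253 = 78.872, limited to 3 d.p. → 5 s.f.
Carrying full precision, 550.6958 ÷ 78.872 = 6.98214575515…; keep min(6, 5) = 5 s.f.
Rounded to 5 significant figures: 6.9821.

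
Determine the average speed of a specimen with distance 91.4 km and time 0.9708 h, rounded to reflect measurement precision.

average speed = 91.4 km ÷ 0.9708 h = 94.1491553358… km/h.
91.4 has 3 significant figures; 0.9708 has 4.
Division/multiplication keeps the fewest: 3 significant figures.
Rounded: 94.1 km/h.

94.1 km/h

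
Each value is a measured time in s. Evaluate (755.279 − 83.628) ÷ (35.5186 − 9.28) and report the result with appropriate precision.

25.60

755.279 − 83.628 = 671.651, limited to 3 d.p. → 6 s.f.; 35.5186 − 9.28 = 26.2386, limited to 2 d.p. → 4 s.f.
Carrying full precision, 671.651 ÷ 26.2386 = 25.5978215301…; keep min(6, 4) = 4 s.f.
Rounded to 4 significant figures: 25.60.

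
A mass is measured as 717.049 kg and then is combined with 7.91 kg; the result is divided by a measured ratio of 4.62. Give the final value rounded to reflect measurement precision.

717.049 kg + 7.91 kg = 724.959 kg; the sum is limited to 2 decimal places (5 s.f.).
Carrying full precision, 724.959 ÷ 4.62 = 156.917532468… kg; 4.62 has 3 s.f., so the result keeps min(5, 3) = 3 s.f.
Rounded to 3 significant figures: 157 kg.

157 kg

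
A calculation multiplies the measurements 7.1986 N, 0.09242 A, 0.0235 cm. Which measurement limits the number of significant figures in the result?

0.0235 cm

7.1986 N → 5 s.f.; 0.09242 A → 4 s.f.; 0.0235 cm → 3 s.f.
The fewest is 3 significant figures, from 0.0235 cm.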